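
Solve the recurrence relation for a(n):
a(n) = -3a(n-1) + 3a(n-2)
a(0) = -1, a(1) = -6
Characteristic equation: x² + 3x - 3 = 0.
Discriminant Δ = (-3)² + 4·(3) = 21.
Roots r₁,₂ = (-3 ± √21)/2, so r₁ = - \frac{3}{2} + \frac{\sqrt{21}}{2}, r₂ = - \frac{\sqrt{21}}{2} - \frac{3}{2}.
General solution: a(n) = A·r₁^n + B·r₂^n.
From the initial conditions, A + B = -1 and r₁A + r₂B = -6.
Since r₁ - r₂ = √21: A = (-6 - (-1)r₂)/√21 = - \frac{5 \sqrt{21}}{14} - \frac{1}{2}, and B = -1 - A = - \frac{1}{2} + \frac{5 \sqrt{21}}{14}.
So a(n) = \left(- \frac{5 \sqrt{21}}{14} - \frac{1}{2}\right)\left(- \frac{3}{2} + \frac{\sqrt{21}}{2}\right)^n + \left(- \frac{1}{2} + \frac{5 \sqrt{21}}{14}\right)\left(- \frac{\sqrt{21}}{2} - \frac{3}{2}\right)^n.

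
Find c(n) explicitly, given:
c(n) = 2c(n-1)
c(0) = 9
This is a homogeneous first-order recurrence with ratio 2.
By induction c(n) = c(0) · (2)^n = 9 \cdot 2^{n}.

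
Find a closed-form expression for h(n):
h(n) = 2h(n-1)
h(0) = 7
This is a homogeneous first-order recurrence with ratio 2.
By induction h(n) = h(0) · (2)^n = 7 \cdot 2^{n}.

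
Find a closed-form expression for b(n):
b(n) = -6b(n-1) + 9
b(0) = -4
First-order linear non-homogeneous.
Homogeneous solution: b_h(n) = A·(-6)^n.
Try constant particular solution b_p = K: K = -6K + 9 ⇒ K = \frac{9}{7}.
General: b(n) = A·(-6)^n + \frac{9}{7}.
Apply b(0) = -4: A + \frac{9}{7} = -4 ⇒ A = - \frac{37}{7}.
So b(n) = \frac{9}{7} - \frac{37 \left(-6\right)^{n}}{7}.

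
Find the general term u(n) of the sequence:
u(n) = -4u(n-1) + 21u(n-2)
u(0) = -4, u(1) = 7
Characteristic equation: x² + 4x - 21 = 0, which factors as (x - (3))(x - (-7)) = 0.
Roots r₁ = 3, r₂ = -7 (distinct).
General solution: u(n) = A·(3)^n + B·(-7)^n.
From u(0) = -4: A + B = -4.
From u(1) = 7: 3A - 7B = 7.
Solving: A = - \frac{21}{10}, B = - \frac{19}{10}.
So u(n) = - \frac{19 \left(-7\right)^{n}}{10} - \frac{21 \cdot 3^{n}}{10}.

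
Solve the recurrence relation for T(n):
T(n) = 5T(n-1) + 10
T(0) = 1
First-order linear non-homogeneous.
Homogeneous solution: T_h(n) = A·(5)^n.
Try constant particular solution T_p = K: K = 5K + 10 ⇒ K = - \frac{5}{2}.
General: T(n) = A·(5)^n - \frac{5}{2}.
Apply T(0) = 1: A - \frac{5}{2} = 1 ⇒ A = \frac{7}{2}.
So T(n) = \frac{7 \cdot 5^{n}}{2} - \frac{5}{2}.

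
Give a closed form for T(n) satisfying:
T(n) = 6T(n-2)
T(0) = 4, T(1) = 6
Characteristic equation: x² - 6 = 0.
Discriminant Δ = (0)² + 4·(6) = 24.
Roots r₁,₂ = (0 ± √24)/2, so r₁ = \sqrt{6}, r₂ = - \sqrt{6}.
General solution: T(n) = A·r₁^n + B·r₂^n.
From the initial conditions, A + B = 4 and r₁A + r₂B = 6.
Since r₁ - r₂ = √24: A = (6 - (4)r₂)/√24 = \frac{\sqrt{6}}{2} + 2, and B = 4 - A = 2 - \frac{\sqrt{6}}{2}.
So T(n) = \left(\frac{\sqrt{6}}{2} + 2\right)\left(\sqrt{6}\right)^n + \left(2 - \frac{\sqrt{6}}{2}\right)\left(- \sqrt{6}\right)^n.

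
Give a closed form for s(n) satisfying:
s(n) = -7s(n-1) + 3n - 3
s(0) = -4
First-order linear with linear forcing.
Homogeneous solution: s_h(n) = A·(-7)^n.
Try particular s_p(n) = pn + q. Substituting:
  pn + q = -7(p(n-1) + q) + 3n - 3.
Matching the n-coefficient: p = -7p + 3 ⇒ p = \frac{3}{8}.
Matching constants: q = 7p - 7q - 3 ⇒ q = - \frac{3}{64}.
General: s(n) = A·(-7)^n + \frac{3 n}{8} - \frac{3}{64}.
Apply s(0) = -4: A - \frac{3}{64} = -4 ⇒ A = - \frac{253}{64}.
So s(n) = - \frac{253 \left(-7\right)^{n}}{64} + \frac{3 n}{8} - \frac{3}{64}.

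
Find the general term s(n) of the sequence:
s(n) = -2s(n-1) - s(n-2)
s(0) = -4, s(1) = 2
Characteristic equation: x² + 2x + 1 = 0, which is (x - (-1))².
Repeated root r = -1.
General solution: s(n) = (A + Bn)·(-1)^n.
From s(0) = -4: A = -4.
From s(1) = 2: (A + B)·(-1) = 2 ⇒ B = 2.
So s(n) = \left(2 n - 4\right) \cdot (-1)^n.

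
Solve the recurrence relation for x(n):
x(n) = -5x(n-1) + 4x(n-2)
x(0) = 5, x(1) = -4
Characteristic equation: x² + 5x - 4 = 0.
Discriminant Δ = (-5)² + 4·(4) = 41.
Roots r₁,₂ = (-5 ± √41)/2, so r₁ = - \frac{5}{2} + \frac{\sqrt{41}}{2}, r₂ = - \frac{\sqrt{41}}{2} - \frac{5}{2}.
General solution: x(n) = A·r₁^n + B·r₂^n.
From the initial conditions, A + B = 5 and r₁A + r₂B = -4.
Since r₁ - r₂ = √41: A = (-4 - (5)r₂)/√41 = \frac{17 \sqrt{41}}{82} + \frac{5}{2}, and B = 5 - A = \frac{5}{2} - \frac{17 \sqrt{41}}{82}.
So x(n) = \left(\frac{17 \sqrt{41}}{82} + \frac{5}{2}\right)\left(- \frac{5}{2} + \frac{\sqrt{41}}{2}\right)^n + \left(\frac{5}{2} - \frac{17 \sqrt{41}}{82}\right)\left(- \frac{\sqrt{41}}{2} - \frac{5}{2}\right)^n.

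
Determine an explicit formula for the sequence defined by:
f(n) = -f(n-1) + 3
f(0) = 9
First-order linear non-homogeneous.
Homogeneous solution: f_h(n) = A·(-1)^n.
Try constant particular solution f_p = K: K = -K + 3 ⇒ K = \frac{3}{2}.
General: f(n) = A·(-1)^n + \frac{3}{2}.
Apply f(0) = 9: A + \frac{3}{2} = 9 ⇒ A = \frac{15}{2}.
So f(n) = \frac{15 \left(-1\right)^{n}}{2} + \frac{3}{2}.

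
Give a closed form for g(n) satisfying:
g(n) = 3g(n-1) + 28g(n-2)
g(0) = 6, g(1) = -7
Characteristic equation: x² - 3x - 28 = 0, which factors as (x - (7))(x - (-4)) = 0.
Roots r₁ = 7, r₂ = -4 (distinct).
General solution: g(n) = A·(7)^n + B·(-4)^n.
From g(0) = 6: A + B = 6.
From g(1) = -7: 7A - 4B = -7.
Solving: A = \frac{17}{11}, B = \frac{49}{11}.
So g(n) = \frac{49 \left(-4\right)^{n}}{11} + \frac{17 \cdot 7^{n}}{11}.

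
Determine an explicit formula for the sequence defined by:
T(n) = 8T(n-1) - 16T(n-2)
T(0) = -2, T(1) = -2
Characteristic equation: x² - 8x + 16 = 0, which is (x - (4))².
Repeated root r = 4.
General solution: T(n) = (A + Bn)·(4)^n.
From T(0) = -2: A = -2.
From T(1) = -2: (A + B)·(4) = -2 ⇒ B = \frac{3}{2}.
So T(n) = \left(\frac{3 n}{2} - 2\right) \cdot (4)^n.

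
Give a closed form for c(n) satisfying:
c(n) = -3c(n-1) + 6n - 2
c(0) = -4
First-order linear with linear forcing.
Homogeneous solution: c_h(n) = A·(-3)^n.
Try particular c_p(n) = pn + q. Substituting:
  pn + q = -3(p(n-1) + q) + 6n - 2.
Matching the n-coefficient: p = -3p + 6 ⇒ p = \frac{3}{2}.
Matching constants: q = 3p - 3q - 2 ⇒ q = \frac{5}{8}.
General: c(n) = A·(-3)^n + \frac{3 n}{2} + \frac{5}{8}.
Apply c(0) = -4: A + \frac{5}{8} = -4 ⇒ A = - \frac{37}{8}.
So c(n) = - \frac{37 \left(-3\right)^{n}}{8} + \frac{3 n}{2} + \frac{5}{8}.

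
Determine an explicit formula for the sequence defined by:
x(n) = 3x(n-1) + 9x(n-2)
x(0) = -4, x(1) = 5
Characteristic equation: x² - 3x - 9 = 0.
Discriminant Δ = (3)² + 4·(9) = 45.
Roots r₁,₂ = (3 ± √45)/2, so r₁ = \frac{3}{2} + \frac{3 \sqrt{5}}{2}, r₂ = \frac{3}{2} - \frac{3 \sqrt{5}}{2}.
General solution: x(n) = A·r₁^n + B·r₂^n.
From the initial conditions, A + B = -4 and r₁A + r₂B = 5.
Since r₁ - r₂ = √45: A = (5 - (-4)r₂)/√45 = -2 + \frac{11 \sqrt{5}}{15}, and B = -4 - A = -2 - \frac{11 \sqrt{5}}{15}.
So x(n) = \left(-2 + \frac{11 \sqrt{5}}{15}\right)\left(\frac{3}{2} + \frac{3 \sqrt{5}}{2}\right)^n + \left(-2 - \frac{11 \sqrt{5}}{15}\right)\left(\frac{3}{2} - \frac{3 \sqrt{5}}{2}\right)^n.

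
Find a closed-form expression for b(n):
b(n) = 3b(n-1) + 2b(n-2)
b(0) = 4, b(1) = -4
Characteristic equation: x² - 3x - 2 = 0.
Discriminant Δ = (3)² + 4·(2) = 17.
Roots r₁,₂ = (3 ± √17)/2, so r₁ = \frac{3}{2} + \frac{\sqrt{17}}{2}, r₂ = \frac{3}{2} - \frac{\sqrt{17}}{2}.
General solution: b(n) = A·r₁^n + B·r₂^n.
From the initial conditions, A + B = 4 and r₁A + r₂B = -4.
Since r₁ - r₂ = √17: A = (-4 - (4)r₂)/√17 = 2 - \frac{10 \sqrt{17}}{17}, and B = 4 - A = 2 + \frac{10 \sqrt{17}}{17}.
So b(n) = \left(2 - \frac{10 \sqrt{17}}{17}\right)\left(\frac{3}{2} + \frac{\sqrt{17}}{2}\right)^n + \left(2 + \frac{10 \sqrt{17}}{17}\right)\left(\frac{3}{2} - \frac{\sqrt{17}}{2}\right)^n.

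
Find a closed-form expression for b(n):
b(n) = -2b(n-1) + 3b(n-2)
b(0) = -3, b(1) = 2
Characteristic equation: x² + 2x - 3 = 0, which factors as (x - (1))(x - (-3)) = 0.
Roots r₁ = 1, r₂ = -3 (distinct).
General solution: b(n) = A·(1)^n + B·(-3)^n.
From b(0) = -3: A + B = -3.
From b(1) = 2: A - 3B = 2.
Solving: A = - \frac{7}{4}, B = - \frac{5}{4}.
So b(n) = - \frac{5 \left(-3\right)^{n}}{4} - \frac{7}{4}.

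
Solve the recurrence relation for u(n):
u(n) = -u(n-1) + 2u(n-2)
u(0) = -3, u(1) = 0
Characteristic equation: x² + x - 2 = 0, which factors as (x - (1))(x - (-2)) = 0.
Roots r₁ = 1, r₂ = -2 (distinct).
General solution: u(n) = A·(1)^n + B·(-2)^n.
From u(0) = -3: A + B = -3.
From u(1) = 0: A - 2B = 0.
Solving: A = -2, B = -1.
So u(n) = - \left(-2\right)^{n} - 2.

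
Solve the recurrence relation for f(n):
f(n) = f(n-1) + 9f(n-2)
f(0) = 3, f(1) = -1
Characteristic equation: x² - x - 9 = 0.
Discriminant Δ = (1)² + 4·(9) = 37.
Roots r₁,₂ = (1 ± √37)/2, so r₁ = \frac{1}{2} + \frac{\sqrt{37}}{2}, r₂ = \frac{1}{2} - \frac{\sqrt{37}}{2}.
General solution: f(n) = A·r₁^n + B·r₂^n.
From the initial conditions, A + B = 3 and r₁A + r₂B = -1.
Since r₁ - r₂ = √37: A = (-1 - (3)r₂)/√37 = \frac{3}{2} - \frac{5 \sqrt{37}}{74}, and B = 3 - A = \frac{5 \sqrt{37}}{74} + \frac{3}{2}.
So f(n) = \left(\frac{3}{2} - \frac{5 \sqrt{37}}{74}\right)\left(\frac{1}{2} + \frac{\sqrt{37}}{2}\right)^n + \left(\frac{5 \sqrt{37}}{74} + \frac{3}{2}\right)\left(\frac{1}{2} - \frac{\sqrt{37}}{2}\right)^n.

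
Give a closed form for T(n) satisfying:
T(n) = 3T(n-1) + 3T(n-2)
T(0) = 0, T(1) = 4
Characteristic equation: x² - 3x - 3 = 0.
Discriminant Δ = (3)² + 4·(3) = 21.
Roots r₁,₂ = (3 ± √21)/2, so r₁ = \frac{3}{2} + \frac{\sqrt{21}}{2}, r₂ = \frac{3}{2} - \frac{\sqrt{21}}{2}.
General solution: T(n) = A·r₁^n + B·r₂^n.
From the initial conditions, A + B = 0 and r₁A + r₂B = 4.
Since r₁ - r₂ = √21: A = (4 - (0)r₂)/√21 = \frac{4 \sqrt{21}}{21}, and B = 0 - A = - \frac{4 \sqrt{21}}{21}.
So T(n) = \left(\frac{4 \sqrt{21}}{21}\right)\left(\frac{3}{2} + \frac{\sqrt{21}}{2}\right)^n + \left(- \frac{4 \sqrt{21}}{21}\right)\left(\frac{3}{2} - \frac{\sqrt{21}}{2}\right)^n.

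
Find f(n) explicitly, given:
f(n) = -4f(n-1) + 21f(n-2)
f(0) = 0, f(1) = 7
Characteristic equation: x² + 4x - 21 = 0, which factors as (x - (-7))(x - (3)) = 0.
Roots r₁ = -7, r₂ = 3 (distinct).
General solution: f(n) = A·(-7)^n + B·(3)^n.
From f(0) = 0: A + B = 0.
From f(1) = 7: -7A + 3B = 7.
Solving: A = - \frac{7}{10}, B = \frac{7}{10}.
So f(n) = - \frac{7 \left(-7\right)^{n}}{10} + \frac{7 \cdot 3^{n}}{10}.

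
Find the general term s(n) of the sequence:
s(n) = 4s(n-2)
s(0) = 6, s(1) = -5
Characteristic equation: x² - 4 = 0, which factors as (x - (2))(x - (-2)) = 0.
Roots r₁ = 2, r₂ = -2 (distinct).
General solution: s(n) = A·(2)^n + B·(-2)^n.
From s(0) = 6: A + B = 6.
From s(1) = -5: 2A - 2B = -5.
Solving: A = \frac{7}{4}, B = \frac{17}{4}.
So s(n) = \frac{17 \left(-2\right)^{n}}{4} + \frac{7 \cdot 2^{n}}{4}.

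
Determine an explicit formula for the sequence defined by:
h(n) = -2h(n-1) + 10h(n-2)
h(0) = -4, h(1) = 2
Characteristic equation: x² + 2x - 10 = 0.
Discriminant Δ = (-2)² + 4·(10) = 44.
Roots r₁,₂ = (-2 ± √44)/2, so r₁ = -1 + \sqrt{11}, r₂ = - \sqrt{11} - 1.
General solution: h(n) = A·r₁^n + B·r₂^n.
From the initial conditions, A + B = -4 and r₁A + r₂B = 2.
Since r₁ - r₂ = √44: A = (2 - (-4)r₂)/√44 = -2 - \frac{\sqrt{11}}{11}, and B = -4 - A = -2 + \frac{\sqrt{11}}{11}.
So h(n) = \left(-2 - \frac{\sqrt{11}}{11}\right)\left(-1 + \sqrt{11}\right)^n + \left(-2 + \frac{\sqrt{11}}{11}\right)\left(- \sqrt{11} - 1\right)^n.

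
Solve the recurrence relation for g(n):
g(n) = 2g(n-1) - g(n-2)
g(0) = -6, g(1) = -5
Characteristic equation: x² - 2x + 1 = 0, which is (x - (1))².
Repeated root r = 1.
General solution: g(n) = (A + Bn)·(1)^n.
From g(0) = -6: A = -6.
From g(1) = -5: (A + B)·(1) = -5 ⇒ B = 1.
So g(n) = \left(n - 6\right) \cdot (1)^n.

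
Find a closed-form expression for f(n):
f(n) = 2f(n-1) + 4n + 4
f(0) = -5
First-order linear with linear forcing.
Homogeneous solution: f_h(n) = A·(2)^n.
Try particular f_p(n) = pn + q. Substituting:
  pn + q = 2(p(n-1) + q) + 4n + 4.
Matching the n-coefficient: p = 2p + 4 ⇒ p = -4.
Matching constants: q = -2p + 2q + 4 ⇒ q = -12.
General: f(n) = A·(2)^n - 4 n - 12.
Apply f(0) = -5: A - 12 = -5 ⇒ A = 7.
So f(n) = 7 \cdot 2^{n} - 4 n - 12.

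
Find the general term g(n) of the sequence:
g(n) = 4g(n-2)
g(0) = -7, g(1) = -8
Characteristic equation: x² - 4 = 0, which factors as (x - (-2))(x - (2)) = 0.
Roots r₁ = -2, r₂ = 2 (distinct).
General solution: g(n) = A·(-2)^n + B·(2)^n.
From g(0) = -7: A + B = -7.
From g(1) = -8: -2A + 2B = -8.
Solving: A = - \frac{3}{2}, B = - \frac{11}{2}.
So g(n) = - \frac{3 \left(-2\right)^{n}}{2} - \frac{11 \cdot 2^{n}}{2}.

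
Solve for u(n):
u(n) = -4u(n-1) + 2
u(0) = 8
First-order linear non-homogeneous.
Homogeneous solution: u_h(n) = A·(-4)^n.
Try constant particular solution u_p = K: K = -4K + 2 ⇒ K = \frac{2}{5}.
General: u(n) = A·(-4)^n + \frac{2}{5}.
Apply u(0) = 8: A + \frac{2}{5} = 8 ⇒ A = \frac{38}{5}.
So u(n) = \frac{38 \left(-4\right)^{n}}{5} + \frac{2}{5}.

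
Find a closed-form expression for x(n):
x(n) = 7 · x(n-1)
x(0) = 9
Pure geometric recurrence with ratio 7.
By induction x(n) = x(0) · (7)^n = 9 \cdot 7^{n}.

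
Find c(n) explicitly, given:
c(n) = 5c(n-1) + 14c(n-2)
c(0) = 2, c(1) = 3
Characteristic equation: x² - 5x - 14 = 0, which factors as (x - (7))(x - (-2)) = 0.
Roots r₁ = 7, r₂ = -2 (distinct).
General solution: c(n) = A·(7)^n + B·(-2)^n.
From c(0) = 2: A + B = 2.
From c(1) = 3: 7A - 2B = 3.
Solving: A = \frac{7}{9}, B = \frac{11}{9}.
So c(n) = \frac{11 \left(-2\right)^{n}}{9} + \frac{7 \cdot 7^{n}}{9}.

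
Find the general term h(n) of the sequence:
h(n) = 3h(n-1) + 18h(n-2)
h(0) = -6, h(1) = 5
Characteristic equation: x² - 3x - 18 = 0, which factors as (x - (6))(x - (-3)) = 0.
Roots r₁ = 6, r₂ = -3 (distinct).
General solution: h(n) = A·(6)^n + B·(-3)^n.
From h(0) = -6: A + B = -6.
From h(1) = 5: 6A - 3B = 5.
Solving: A = - \frac{13}{9}, B = - \frac{41}{9}.
So h(n) = - \frac{41 \left(-3\right)^{n}}{9} - \frac{13 \cdot 6^{n}}{9}.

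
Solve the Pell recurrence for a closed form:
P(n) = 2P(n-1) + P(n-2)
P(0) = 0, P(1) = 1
This is the Pell sequence.
Characteristic equation: x² - 2x - 1 = 0; roots r₁ = 1 + \sqrt{2}, r₂ = 1 - \sqrt{2}.
General: P(n) = A·r₁^n + B·r₂^n. Solving with P(0)=0, P(1)=1 gives A = \frac{\sqrt{2}}{4}, B = - \frac{\sqrt{2}}{4}.
So P(n) = \frac{\sqrt{2} \left(- \left(1 - \sqrt{2}\right)^{n} + \left(1 + \sqrt{2}\right)^{n}\right)}{4}.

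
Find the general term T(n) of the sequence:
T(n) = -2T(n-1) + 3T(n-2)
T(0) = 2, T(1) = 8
Characteristic equation: x² + 2x - 3 = 0, which factors as (x - (-3))(x - (1)) = 0.
Roots r₁ = -3, r₂ = 1 (distinct).
General solution: T(n) = A·(-3)^n + B·(1)^n.
From T(0) = 2: A + B = 2.
From T(1) = 8: -3A + B = 8.
Solving: A = - \frac{3}{2}, B = \frac{7}{2}.
So T(n) = \frac{7}{2} - \frac{3 \left(-3\right)^{n}}{2}.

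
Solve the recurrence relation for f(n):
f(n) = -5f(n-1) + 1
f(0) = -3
First-order linear non-homogeneous.
Homogeneous solution: f_h(n) = A·(-5)^n.
Try constant particular solution f_p = K: K = -5K + 1 ⇒ K = \frac{1}{6}.
General: f(n) = A·(-5)^n + \frac{1}{6}.
Apply f(0) = -3: A + \frac{1}{6} = -3 ⇒ A = - \frac{19}{6}.
So f(n) = \frac{1}{6} - \frac{19 \left(-5\right)^{n}}{6}.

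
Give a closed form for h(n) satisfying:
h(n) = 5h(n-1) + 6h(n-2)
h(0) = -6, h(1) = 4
Characteristic equation: x² - 5x - 6 = 0, which factors as (x - (6))(x - (-1)) = 0.
Roots r₁ = 6, r₂ = -1 (distinct).
General solution: h(n) = A·(6)^n + B·(-1)^n.
From h(0) = -6: A + B = -6.
From h(1) = 4: 6A - B = 4.
Solving: A = - \frac{2}{7}, B = - \frac{40}{7}.
So h(n) = - \frac{40 \left(-1\right)^{n}}{7} - \frac{2 \cdot 6^{n}}{7}.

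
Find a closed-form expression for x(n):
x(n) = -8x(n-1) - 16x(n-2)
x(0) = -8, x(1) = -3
Characteristic equation: x² + 8x + 16 = 0, which is (x - (-4))².
Repeated root r = -4.
General solution: x(n) = (A + Bn)·(-4)^n.
From x(0) = -8: A = -8.
From x(1) = -3: (A + B)·(-4) = -3 ⇒ B = \frac{35}{4}.
So x(n) = \left(\frac{35 n}{4} - 8\right) \cdot (-4)^n.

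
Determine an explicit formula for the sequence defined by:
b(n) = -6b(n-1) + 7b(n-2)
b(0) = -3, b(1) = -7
Characteristic equation: x² + 6x - 7 = 0, which factors as (x - (1))(x - (-7)) = 0.
Roots r₁ = 1, r₂ = -7 (distinct).
General solution: b(n) = A·(1)^n + B·(-7)^n.
From b(0) = -3: A + B = -3.
From b(1) = -7: A - 7B = -7.
Solving: A = - \frac{7}{2}, B = \frac{1}{2}.
So b(n) = \frac{\left(-7\right)^{n}}{2} - \frac{7}{2}.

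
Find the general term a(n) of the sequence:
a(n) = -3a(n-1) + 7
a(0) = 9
First-order linear non-homogeneous.
Homogeneous solution: a_h(n) = A·(-3)^n.
Try constant particular solution a_p = K: K = -3K + 7 ⇒ K = \frac{7}{4}.
General: a(n) = A·(-3)^n + \frac{7}{4}.
Apply a(0) = 9: A + \frac{7}{4} = 9 ⇒ A = \frac{29}{4}.
So a(n) = \frac{29 \left(-3\right)^{n}}{4} + \frac{7}{4}.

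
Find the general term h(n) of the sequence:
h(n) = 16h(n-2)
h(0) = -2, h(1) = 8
Characteristic equation: x² - 16 = 0, which factors as (x - (4))(x - (-4)) = 0.
Roots r₁ = 4, r₂ = -4 (distinct).
General solution: h(n) = A·(4)^n + B·(-4)^n.
From h(0) = -2: A + B = -2.
From h(1) = 8: 4A - 4B = 8.
Solving: A = 0, B = -2.
So h(n) = - 2 \left(-4\right)^{n}.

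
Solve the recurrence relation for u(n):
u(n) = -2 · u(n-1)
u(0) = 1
Pure geometric recurrence with ratio -2.
By induction u(n) = u(0) · (-2)^n = \left(-2\right)^{n}.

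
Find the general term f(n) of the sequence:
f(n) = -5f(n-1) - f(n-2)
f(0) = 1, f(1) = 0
Characteristic equation: x² + 5x + 1 = 0.
Discriminant Δ = (-5)² + 4·(-1) = 21.
Roots r₁,₂ = (-5 ± √21)/2, so r₁ = - \frac{5}{2} + \frac{\sqrt{21}}{2}, r₂ = - \frac{5}{2} - \frac{\sqrt{21}}{2}.
General solution: f(n) = A·r₁^n + B·r₂^n.
From the initial conditions, A + B = 1 and r₁A + r₂B = 0.
Since r₁ - r₂ = √21: A = (0 - (1)r₂)/√21 = \frac{1}{2} + \frac{5 \sqrt{21}}{42}, and B = 1 - A = \frac{1}{2} - \frac{5 \sqrt{21}}{42}.
So f(n) = \left(\frac{1}{2} + \frac{5 \sqrt{21}}{42}\right)\left(- \frac{5}{2} + \frac{\sqrt{21}}{2}\right)^n + \left(\frac{1}{2} - \frac{5 \sqrt{21}}{42}\right)\left(- \frac{5}{2} - \frac{\sqrt{21}}{2}\right)^n.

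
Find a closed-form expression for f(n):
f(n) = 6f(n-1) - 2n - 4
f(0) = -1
First-order linear with linear forcing.
Homogeneous solution: f_h(n) = A·(6)^n.
Try particular f_p(n) = pn + q. Substituting:
  pn + q = 6(p(n-1) + q) - 2n - 4.
Matching the n-coefficient: p = 6p - 2 ⇒ p = \frac{2}{5}.
Matching constants: q = -6p + 6q - 4 ⇒ q = \frac{32}{25}.
General: f(n) = A·(6)^n + \frac{2 n}{5} + \frac{32}{25}.
Apply f(0) = -1: A + \frac{32}{25} = -1 ⇒ A = - \frac{57}{25}.
So f(n) = - \frac{57 \cdot 6^{n}}{25} + \frac{2 n}{5} + \frac{32}{25}.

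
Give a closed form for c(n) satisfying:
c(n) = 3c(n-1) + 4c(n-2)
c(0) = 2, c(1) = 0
Characteristic equation: x² - 3x - 4 = 0, which factors as (x - (4))(x - (-1)) = 0.
Roots r₁ = 4, r₂ = -1 (distinct).
General solution: c(n) = A·(4)^n + B·(-1)^n.
From c(0) = 2: A + B = 2.
From c(1) = 0: 4A - B = 0.
Solving: A = \frac{2}{5}, B = \frac{8}{5}.
So c(n) = \frac{8 \left(-1\right)^{n}}{5} + \frac{2 \cdot 4^{n}}{5}.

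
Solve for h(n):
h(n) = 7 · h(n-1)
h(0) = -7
Pure geometric recurrence with ratio 7.
By induction h(n) = h(0) · (7)^n = - 7 \cdot 7^{n}.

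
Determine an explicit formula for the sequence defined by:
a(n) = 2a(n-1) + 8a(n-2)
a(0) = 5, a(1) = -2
Characteristic equation: x² - 2x - 8 = 0, which factors as (x - (4))(x - (-2)) = 0.
Roots r₁ = 4, r₂ = -2 (distinct).
General solution: a(n) = A·(4)^n + B·(-2)^n.
From a(0) = 5: A + B = 5.
From a(1) = -2: 4A - 2B = -2.
Solving: A = \frac{4}{3}, B = \frac{11}{3}.
So a(n) = \frac{11 \left(-2\right)^{n}}{3} + \frac{4 \cdot 4^{n}}{3}.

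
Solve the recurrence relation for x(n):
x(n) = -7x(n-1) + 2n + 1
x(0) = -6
First-order linear with linear forcing.
Homogeneous solution: x_h(n) = A·(-7)^n.
Try particular x_p(n) = pn + q. Substituting:
  pn + q = -7(p(n-1) + q) + 2n + 1.
Matching the n-coefficient: p = -7p + 2 ⇒ p = \frac{1}{4}.
Matching constants: q = 7p - 7q + 1 ⇒ q = \frac{11}{32}.
General: x(n) = A·(-7)^n + \frac{n}{4} + \frac{11}{32}.
Apply x(0) = -6: A + \frac{11}{32} = -6 ⇒ A = - \frac{203}{32}.
So x(n) = - \frac{203 \left(-7\right)^{n}}{32} + \frac{n}{4} + \frac{11}{32}.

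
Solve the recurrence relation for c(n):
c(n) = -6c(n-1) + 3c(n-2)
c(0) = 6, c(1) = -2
Characteristic equation: x² + 6x - 3 = 0.
Discriminant Δ = (-6)² + 4·(3) = 48.
Roots r₁,₂ = (-6 ± √48)/2, so r₁ = -3 + 2 \sqrt{3}, r₂ = - 2 \sqrt{3} - 3.
General solution: c(n) = A·r₁^n + B·r₂^n.
From the initial conditions, A + B = 6 and r₁A + r₂B = -2.
Since r₁ - r₂ = √48: A = (-2 - (6)r₂)/√48 = \frac{4 \sqrt{3}}{3} + 3, and B = 6 - A = 3 - \frac{4 \sqrt{3}}{3}.
So c(n) = \left(\frac{4 \sqrt{3}}{3} + 3\right)\left(-3 + 2 \sqrt{3}\right)^n + \left(3 - \frac{4 \sqrt{3}}{3}\right)\left(- 2 \sqrt{3} - 3\right)^n.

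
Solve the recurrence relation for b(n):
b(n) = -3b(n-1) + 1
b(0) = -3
First-order linear non-homogeneous.
Homogeneous solution: b_h(n) = A·(-3)^n.
Try constant particular solution b_p = K: K = -3K + 1 ⇒ K = \frac{1}{4}.
General: b(n) = A·(-3)^n + \frac{1}{4}.
Apply b(0) = -3: A + \frac{1}{4} = -3 ⇒ A = - \frac{13}{4}.
So b(n) = \frac{1}{4} - \frac{13 \left(-3\right)^{n}}{4}.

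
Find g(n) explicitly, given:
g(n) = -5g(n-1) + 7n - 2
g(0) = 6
First-order linear with linear forcing.
Homogeneous solution: g_h(n) = A·(-5)^n.
Try particular g_p(n) = pn + q. Substituting:
  pn + q = -5(p(n-1) + q) + 7n - 2.
Matching the n-coefficient: p = -5p + 7 ⇒ p = \frac{7}{6}.
Matching constants: q = 5p - 5q - 2 ⇒ q = \frac{23}{36}.
General: g(n) = A·(-5)^n + \frac{7 n}{6} + \frac{23}{36}.
Apply g(0) = 6: A + \frac{23}{36} = 6 ⇒ A = \frac{193}{36}.
So g(n) = \frac{193 \left(-5\right)^{n}}{36} + \frac{7 n}{6} + \frac{23}{36}.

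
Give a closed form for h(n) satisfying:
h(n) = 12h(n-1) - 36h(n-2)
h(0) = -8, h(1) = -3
Characteristic equation: x² - 12x + 36 = 0, which is (x - (6))².
Repeated root r = 6.
General solution: h(n) = (A + Bn)·(6)^n.
From h(0) = -8: A = -8.
From h(1) = -3: (A + B)·(6) = -3 ⇒ B = \frac{15}{2}.
So h(n) = \left(\frac{15 n}{2} - 8\right) \cdot (6)^n.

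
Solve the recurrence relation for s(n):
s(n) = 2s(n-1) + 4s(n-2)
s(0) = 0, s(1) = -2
Characteristic equation: x² - 2x - 4 = 0.
Discriminant Δ = (2)² + 4·(4) = 20.
Roots r₁,₂ = (2 ± √20)/2, so r₁ = 1 + \sqrt{5}, r₂ = 1 - \sqrt{5}.
General solution: s(n) = A·r₁^n + B·r₂^n.
From the initial conditions, A + B = 0 and r₁A + r₂B = -2.
Since r₁ - r₂ = √20: A = (-2 - (0)r₂)/√20 = - \frac{\sqrt{5}}{5}, and B = 0 - A = \frac{\sqrt{5}}{5}.
So s(n) = \left(- \frac{\sqrt{5}}{5}\right)\left(1 + \sqrt{5}\right)^n + \left(\frac{\sqrt{5}}{5}\right)\left(1 - \sqrt{5}\right)^n.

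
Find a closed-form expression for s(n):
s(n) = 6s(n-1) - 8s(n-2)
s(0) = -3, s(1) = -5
Characteristic equation: x² - 6x + 8 = 0, which factors as (x - (4))(x - (2)) = 0.
Roots r₁ = 4, r₂ = 2 (distinct).
General solution: s(n) = A·(4)^n + B·(2)^n.
From s(0) = -3: A + B = -3.
From s(1) = -5: 4A + 2B = -5.
Solving: A = \frac{1}{2}, B = - \frac{7}{2}.
So s(n) = - \frac{7 \cdot 2^{n}}{2} + \frac{4^{n}}{2}.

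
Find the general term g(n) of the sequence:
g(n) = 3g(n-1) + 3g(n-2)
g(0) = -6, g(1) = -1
Characteristic equation: x² - 3x - 3 = 0.
Discriminant Δ = (3)² + 4·(3) = 21.
Roots r₁,₂ = (3 ± √21)/2, so r₁ = \frac{3}{2} + \frac{\sqrt{21}}{2}, r₂ = \frac{3}{2} - \frac{\sqrt{21}}{2}.
General solution: g(n) = A·r₁^n + B·r₂^n.
From the initial conditions, A + B = -6 and r₁A + r₂B = -1.
Since r₁ - r₂ = √21: A = (-1 - (-6)r₂)/√21 = -3 + \frac{8 \sqrt{21}}{21}, and B = -6 - A = -3 - \frac{8 \sqrt{21}}{21}.
So g(n) = \left(-3 + \frac{8 \sqrt{21}}{21}\right)\left(\frac{3}{2} + \frac{\sqrt{21}}{2}\right)^n + \left(-3 - \frac{8 \sqrt{21}}{21}\right)\left(\frac{3}{2} - \frac{\sqrt{21}}{2}\right)^n.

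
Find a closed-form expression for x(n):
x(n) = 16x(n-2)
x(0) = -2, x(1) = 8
Characteristic equation: x² - 16 = 0, which factors as (x - (-4))(x - (4)) = 0.
Roots r₁ = -4, r₂ = 4 (distinct).
General solution: x(n) = A·(-4)^n + B·(4)^n.
From x(0) = -2: A + B = -2.
From x(1) = 8: -4A + 4B = 8.
Solving: A = -2, B = 0.
So x(n) = - 2 \left(-4\right)^{n}.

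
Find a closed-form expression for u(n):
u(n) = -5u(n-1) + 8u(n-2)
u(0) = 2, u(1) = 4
Characteristic equation: x² + 5x - 8 = 0.
Discriminant Δ = (-5)² + 4·(8) = 57.
Roots r₁,₂ = (-5 ± √57)/2, so r₁ = - \frac{5}{2} + \frac{\sqrt{57}}{2}, r₂ = - \frac{\sqrt{57}}{2} - \frac{5}{2}.
General solution: u(n) = A·r₁^n + B·r₂^n.
From the initial conditions, A + B = 2 and r₁A + r₂B = 4.
Since r₁ - r₂ = √57: A = (4 - (2)r₂)/√57 = 1 + \frac{3 \sqrt{57}}{19}, and B = 2 - A = 1 - \frac{3 \sqrt{57}}{19}.
So u(n) = \left(1 + \frac{3 \sqrt{57}}{19}\right)\left(- \frac{5}{2} + \frac{\sqrt{57}}{2}\right)^n + \left(1 - \frac{3 \sqrt{57}}{19}\right)\left(- \frac{\sqrt{57}}{2} - \frac{5}{2}\right)^n.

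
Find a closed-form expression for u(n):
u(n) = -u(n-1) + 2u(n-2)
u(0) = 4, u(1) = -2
Characteristic equation: x² + x - 2 = 0, which factors as (x - (1))(x - (-2)) = 0.
Roots r₁ = 1, r₂ = -2 (distinct).
General solution: u(n) = A·(1)^n + B·(-2)^n.
From u(0) = 4: A + B = 4.
From u(1) = -2: A - 2B = -2.
Solving: A = 2, B = 2.
So u(n) = 2 \left(-2\right)^{n} + 2.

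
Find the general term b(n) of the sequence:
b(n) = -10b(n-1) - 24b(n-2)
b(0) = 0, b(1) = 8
Characteristic equation: x² + 10x + 24 = 0, which factors as (x - (-4))(x - (-6)) = 0.
Roots r₁ = -4, r₂ = -6 (distinct).
General solution: b(n) = A·(-4)^n + B·(-6)^n.
From b(0) = 0: A + B = 0.
From b(1) = 8: -4A - 6B = 8.
Solving: A = 4, B = -4.
So b(n) = 4 \left(-4\right)^{n} - 4 \left(-6\right)^{n}.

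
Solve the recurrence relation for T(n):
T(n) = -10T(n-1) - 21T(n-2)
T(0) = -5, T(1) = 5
Characteristic equation: x² + 10x + 21 = 0, which factors as (x - (-3))(x - (-7)) = 0.
Roots r₁ = -3, r₂ = -7 (distinct).
General solution: T(n) = A·(-3)^n + B·(-7)^n.
From T(0) = -5: A + B = -5.
From T(1) = 5: -3A - 7B = 5.
Solving: A = - \frac{15}{2}, B = \frac{5}{2}.
So T(n) = - \frac{15 \left(-3\right)^{n}}{2} + \frac{5 \left(-7\right)^{n}}{2}.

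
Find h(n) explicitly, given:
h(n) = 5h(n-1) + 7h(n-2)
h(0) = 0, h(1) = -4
Characteristic equation: x² - 5x - 7 = 0.
Discriminant Δ = (5)² + 4·(7) = 53.
Roots r₁,₂ = (5 ± √53)/2, so r₁ = \frac{5}{2} + \frac{\sqrt{53}}{2}, r₂ = \frac{5}{2} - \frac{\sqrt{53}}{2}.
General solution: h(n) = A·r₁^n + B·r₂^n.
From the initial conditions, A + B = 0 and r₁A + r₂B = -4.
Since r₁ - r₂ = √53: A = (-4 - (0)r₂)/√53 = - \frac{4 \sqrt{53}}{53}, and B = 0 - A = \frac{4 \sqrt{53}}{53}.
So h(n) = \left(- \frac{4 \sqrt{53}}{53}\right)\left(\frac{5}{2} + \frac{\sqrt{53}}{2}\right)^n + \left(\frac{4 \sqrt{53}}{53}\right)\left(\frac{5}{2} - \frac{\sqrt{53}}{2}\right)^n.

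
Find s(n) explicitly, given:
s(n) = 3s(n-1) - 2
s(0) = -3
First-order linear non-homogeneous.
Homogeneous solution: s_h(n) = A·(3)^n.
Try constant particular solution s_p = K: K = 3K - 2 ⇒ K = 1.
General: s(n) = A·(3)^n + 1.
Apply s(0) = -3: A + 1 = -3 ⇒ A = -4.
So s(n) = 1 - 4 \cdot 3^{n}.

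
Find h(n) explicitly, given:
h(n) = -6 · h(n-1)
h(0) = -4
Pure geometric recurrence with ratio -6.
By induction h(n) = h(0) · (-6)^n = - 4 \left(-6\right)^{n}.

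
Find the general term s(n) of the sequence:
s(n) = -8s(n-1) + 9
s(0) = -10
First-order linear non-homogeneous.
Homogeneous solution: s_h(n) = A·(-8)^n.
Try constant particular solution s_p = K: K = -8K + 9 ⇒ K = 1.
General: s(n) = A·(-8)^n + 1.
Apply s(0) = -10: A + 1 = -10 ⇒ A = -11.
So s(n) = 1 - 11 \left(-8\right)^{n}.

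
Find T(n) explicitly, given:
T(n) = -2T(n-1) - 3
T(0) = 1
First-order linear non-homogeneous.
Homogeneous solution: T_h(n) = A·(-2)^n.
Try constant particular solution T_p = K: K = -2K - 3 ⇒ K = -1.
General: T(n) = A·(-2)^n - 1.
Apply T(0) = 1: A - 1 = 1 ⇒ A = 2.
So T(n) = 2 \left(-2\right)^{n} - 1.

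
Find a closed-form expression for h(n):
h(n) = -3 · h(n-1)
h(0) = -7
Pure geometric recurrence with ratio -3.
By induction h(n) = h(0) · (-3)^n = - 7 \left(-3\right)^{n}.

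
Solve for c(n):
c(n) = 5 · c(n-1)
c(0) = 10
Pure geometric recurrence with ratio 5.
By induction c(n) = c(0) · (5)^n = 10 \cdot 5^{n}.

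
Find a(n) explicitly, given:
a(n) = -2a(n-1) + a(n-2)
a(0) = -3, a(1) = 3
Characteristic equation: x² + 2x - 1 = 0.
Discriminant Δ = (-2)² + 4·(1) = 8.
Roots r₁,₂ = (-2 ± √8)/2, so r₁ = -1 + \sqrt{2}, r₂ = - \sqrt{2} - 1.
General solution: a(n) = A·r₁^n + B·r₂^n.
From the initial conditions, A + B = -3 and r₁A + r₂B = 3.
Since r₁ - r₂ = √8: A = (3 - (-3)r₂)/√8 = - \frac{3}{2}, and B = -3 - A = - \frac{3}{2}.
So a(n) = \left(- \frac{3}{2}\right)\left(-1 + \sqrt{2}\right)^n + \left(- \frac{3}{2}\right)\left(- \sqrt{2} - 1\right)^n.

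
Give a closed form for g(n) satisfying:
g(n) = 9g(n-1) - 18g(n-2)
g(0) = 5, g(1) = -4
Characteristic equation: x² - 9x + 18 = 0, which factors as (x - (6))(x - (3)) = 0.
Roots r₁ = 6, r₂ = 3 (distinct).
General solution: g(n) = A·(6)^n + B·(3)^n.
From g(0) = 5: A + B = 5.
From g(1) = -4: 6A + 3B = -4.
Solving: A = - \frac{19}{3}, B = \frac{34}{3}.
So g(n) = \frac{34 \cdot 3^{n}}{3} - \frac{19 \cdot 6^{n}}{3}.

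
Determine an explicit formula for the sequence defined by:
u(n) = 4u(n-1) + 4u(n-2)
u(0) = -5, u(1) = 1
Characteristic equation: x² - 4x - 4 = 0.
Discriminant Δ = (4)² + 4·(4) = 32.
Roots r₁,₂ = (4 ± √32)/2, so r₁ = 2 + 2 \sqrt{2}, r₂ = 2 - 2 \sqrt{2}.
General solution: u(n) = A·r₁^n + B·r₂^n.
From the initial conditions, A + B = -5 and r₁A + r₂B = 1.
Since r₁ - r₂ = √32: A = (1 - (-5)r₂)/√32 = - \frac{5}{2} + \frac{11 \sqrt{2}}{8}, and B = -5 - A = - \frac{5}{2} - \frac{11 \sqrt{2}}{8}.
So u(n) = \left(- \frac{5}{2} + \frac{11 \sqrt{2}}{8}\right)\left(2 + 2 \sqrt{2}\right)^n + \left(- \frac{5}{2} - \frac{11 \sqrt{2}}{8}\right)\left(2 - 2 \sqrt{2}\right)^n.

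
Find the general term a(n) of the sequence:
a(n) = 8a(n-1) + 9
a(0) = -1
First-order linear non-homogeneous.
Homogeneous solution: a_h(n) = A·(8)^n.
Try constant particular solution a_p = K: K = 8K + 9 ⇒ K = - \frac{9}{7}.
General: a(n) = A·(8)^n - \frac{9}{7}.
Apply a(0) = -1: A - \frac{9}{7} = -1 ⇒ A = \frac{2}{7}.
So a(n) = \frac{2 \cdot 8^{n}}{7} - \frac{9}{7}.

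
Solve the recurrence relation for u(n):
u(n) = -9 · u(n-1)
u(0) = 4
Pure geometric recurrence with ratio -9.
By induction u(n) = u(0) · (-9)^n = 4 \left(-9\right)^{n}.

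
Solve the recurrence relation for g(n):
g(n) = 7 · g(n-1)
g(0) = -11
Pure geometric recurrence with ratio 7.
By induction g(n) = g(0) · (7)^n = - 11 \cdot 7^{n}.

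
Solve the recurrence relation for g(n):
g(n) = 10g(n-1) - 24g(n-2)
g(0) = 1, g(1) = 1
Characteristic equation: x² - 10x + 24 = 0, which factors as (x - (6))(x - (4)) = 0.
Roots r₁ = 6, r₂ = 4 (distinct).
General solution: g(n) = A·(6)^n + B·(4)^n.
From g(0) = 1: A + B = 1.
From g(1) = 1: 6A + 4B = 1.
Solving: A = - \frac{3}{2}, B = \frac{5}{2}.
So g(n) = \frac{5 \cdot 4^{n}}{2} - \frac{3 \cdot 6^{n}}{2}.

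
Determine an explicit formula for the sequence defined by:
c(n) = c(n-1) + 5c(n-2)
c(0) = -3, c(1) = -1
Characteristic equation: x² - x - 5 = 0.
Discriminant Δ = (1)² + 4·(5) = 21.
Roots r₁,₂ = (1 ± √21)/2, so r₁ = \frac{1}{2} + \frac{\sqrt{21}}{2}, r₂ = \frac{1}{2} - \frac{\sqrt{21}}{2}.
General solution: c(n) = A·r₁^n + B·r₂^n.
From the initial conditions, A + B = -3 and r₁A + r₂B = -1.
Since r₁ - r₂ = √21: A = (-1 - (-3)r₂)/√21 = - \frac{3}{2} + \frac{\sqrt{21}}{42}, and B = -3 - A = - \frac{3}{2} - \frac{\sqrt{21}}{42}.
So c(n) = \left(- \frac{3}{2} + \frac{\sqrt{21}}{42}\right)\left(\frac{1}{2} + \frac{\sqrt{21}}{2}\right)^n + \left(- \frac{3}{2} - \frac{\sqrt{21}}{42}\right)\left(\frac{1}{2} - \frac{\sqrt{21}}{2}\right)^n.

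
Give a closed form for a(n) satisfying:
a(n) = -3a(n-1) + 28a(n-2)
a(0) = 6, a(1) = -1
Characteristic equation: x² + 3x - 28 = 0, which factors as (x - (4))(x - (-7)) = 0.
Roots r₁ = 4, r₂ = -7 (distinct).
General solution: a(n) = A·(4)^n + B·(-7)^n.
From a(0) = 6: A + B = 6.
From a(1) = -1: 4A - 7B = -1.
Solving: A = \frac{41}{11}, B = \frac{25}{11}.
So a(n) = \frac{25 \left(-7\right)^{n}}{11} + \frac{41 \cdot 4^{n}}{11}.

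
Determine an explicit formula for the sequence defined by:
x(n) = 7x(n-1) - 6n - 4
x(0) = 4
First-order linear with linear forcing.
Homogeneous solution: x_h(n) = A·(7)^n.
Try particular x_p(n) = pn + q. Substituting:
  pn + q = 7(p(n-1) + q) - 6n - 4.
Matching the n-coefficient: p = 7p - 6 ⇒ p = 1.
Matching constants: q = -7p + 7q - 4 ⇒ q = \frac{11}{6}.
General: x(n) = A·(7)^n + n + \frac{11}{6}.
Apply x(0) = 4: A + \frac{11}{6} = 4 ⇒ A = \frac{13}{6}.
So x(n) = \frac{13 \cdot 7^{n}}{6} + n + \frac{11}{6}.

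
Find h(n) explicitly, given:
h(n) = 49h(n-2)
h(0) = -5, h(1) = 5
Characteristic equation: x² - 49 = 0, which factors as (x - (7))(x - (-7)) = 0.
Roots r₁ = 7, r₂ = -7 (distinct).
General solution: h(n) = A·(7)^n + B·(-7)^n.
From h(0) = -5: A + B = -5.
From h(1) = 5: 7A - 7B = 5.
Solving: A = - \frac{15}{7}, B = - \frac{20}{7}.
So h(n) = - \frac{20 \left(-7\right)^{n}}{7} - \frac{15 \cdot 7^{n}}{7}.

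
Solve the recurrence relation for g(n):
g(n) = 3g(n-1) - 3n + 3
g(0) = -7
First-order linear with linear forcing.
Homogeneous solution: g_h(n) = A·(3)^n.
Try particular g_p(n) = pn + q. Substituting:
  pn + q = 3(p(n-1) + q) - 3n + 3.
Matching the n-coefficient: p = 3p - 3 ⇒ p = \frac{3}{2}.
Matching constants: q = -3p + 3q + 3 ⇒ q = \frac{3}{4}.
General: g(n) = A·(3)^n + \frac{3 n}{2} + \frac{3}{4}.
Apply g(0) = -7: A + \frac{3}{4} = -7 ⇒ A = - \frac{31}{4}.
So g(n) = - \frac{31 \cdot 3^{n}}{4} + \frac{3 n}{2} + \frac{3}{4}.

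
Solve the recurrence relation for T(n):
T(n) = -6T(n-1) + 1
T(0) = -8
First-order linear non-homogeneous.
Homogeneous solution: T_h(n) = A·(-6)^n.
Try constant particular solution T_p = K: K = -6K + 1 ⇒ K = \frac{1}{7}.
General: T(n) = A·(-6)^n + \frac{1}{7}.
Apply T(0) = -8: A + \frac{1}{7} = -8 ⇒ A = - \frac{57}{7}.
So T(n) = \frac{1}{7} - \frac{57 \left(-6\right)^{n}}{7}.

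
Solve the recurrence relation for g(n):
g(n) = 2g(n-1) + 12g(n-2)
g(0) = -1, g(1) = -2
Characteristic equation: x² - 2x - 12 = 0.
Discriminant Δ = (2)² + 4·(12) = 52.
Roots r₁,₂ = (2 ± √52)/2, so r₁ = 1 + \sqrt{13}, r₂ = 1 - \sqrt{13}.
General solution: g(n) = A·r₁^n + B·r₂^n.
From the initial conditions, A + B = -1 and r₁A + r₂B = -2.
Since r₁ - r₂ = √52: A = (-2 - (-1)r₂)/√52 = - \frac{1}{2} - \frac{\sqrt{13}}{26}, and B = -1 - A = - \frac{1}{2} + \frac{\sqrt{13}}{26}.
So g(n) = \left(- \frac{1}{2} - \frac{\sqrt{13}}{26}\right)\left(1 + \sqrt{13}\right)^n + \left(- \frac{1}{2} + \frac{\sqrt{13}}{26}\right)\left(1 - \sqrt{13}\right)^n.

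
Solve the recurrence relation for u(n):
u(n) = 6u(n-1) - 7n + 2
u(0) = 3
First-order linear with linear forcing.
Homogeneous solution: u_h(n) = A·(6)^n.
Try particular u_p(n) = pn + q. Substituting:
  pn + q = 6(p(n-1) + q) - 7n + 2.
Matching the n-coefficient: p = 6p - 7 ⇒ p = \frac{7}{5}.
Matching constants: q = -6p + 6q + 2 ⇒ q = \frac{32}{25}.
General: u(n) = A·(6)^n + \frac{7 n}{5} + \frac{32}{25}.
Apply u(0) = 3: A + \frac{32}{25} = 3 ⇒ A = \frac{43}{25}.
So u(n) = \frac{43 \cdot 6^{n}}{25} + \frac{7 n}{5} + \frac{32}{25}.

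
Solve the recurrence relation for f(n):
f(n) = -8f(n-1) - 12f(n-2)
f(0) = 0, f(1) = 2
Characteristic equation: x² + 8x + 12 = 0, which factors as (x - (-2))(x - (-6)) = 0.
Roots r₁ = -2, r₂ = -6 (distinct).
General solution: f(n) = A·(-2)^n + B·(-6)^n.
From f(0) = 0: A + B = 0.
From f(1) = 2: -2A - 6B = 2.
Solving: A = \frac{1}{2}, B = - \frac{1}{2}.
So f(n) = \frac{\left(-2\right)^{n}}{2} - \frac{\left(-6\right)^{n}}{2}.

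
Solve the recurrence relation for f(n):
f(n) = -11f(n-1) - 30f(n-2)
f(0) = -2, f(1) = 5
Characteristic equation: x² + 11x + 30 = 0, which factors as (x - (-5))(x - (-6)) = 0.
Roots r₁ = -5, r₂ = -6 (distinct).
General solution: f(n) = A·(-5)^n + B·(-6)^n.
From f(0) = -2: A + B = -2.
From f(1) = 5: -5A - 6B = 5.
Solving: A = -7, B = 5.
So f(n) = - 7 \left(-5\right)^{n} + 5 \left(-6\right)^{n}.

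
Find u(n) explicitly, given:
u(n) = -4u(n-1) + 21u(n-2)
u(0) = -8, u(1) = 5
Characteristic equation: x² + 4x - 21 = 0, which factors as (x - (3))(x - (-7)) = 0.
Roots r₁ = 3, r₂ = -7 (distinct).
General solution: u(n) = A·(3)^n + B·(-7)^n.
From u(0) = -8: A + B = -8.
From u(1) = 5: 3A - 7B = 5.
Solving: A = - \frac{51}{10}, B = - \frac{29}{10}.
So u(n) = - \frac{29 \left(-7\right)^{n}}{10} - \frac{51 \cdot 3^{n}}{10}.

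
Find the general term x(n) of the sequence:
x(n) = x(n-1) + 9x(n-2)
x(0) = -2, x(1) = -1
Characteristic equation: x² - x - 9 = 0.
Discriminant Δ = (1)² + 4·(9) = 37.
Roots r₁,₂ = (1 ± √37)/2, so r₁ = \frac{1}{2} + \frac{\sqrt{37}}{2}, r₂ = \frac{1}{2} - \frac{\sqrt{37}}{2}.
General solution: x(n) = A·r₁^n + B·r₂^n.
From the initial conditions, A + B = -2 and r₁A + r₂B = -1.
Since r₁ - r₂ = √37: A = (-1 - (-2)r₂)/√37 = -1, and B = -2 - A = -1.
So x(n) = \left(-1\right)\left(\frac{1}{2} + \frac{\sqrt{37}}{2}\right)^n + \left(-1\right)\left(\frac{1}{2} - \frac{\sqrt{37}}{2}\right)^n.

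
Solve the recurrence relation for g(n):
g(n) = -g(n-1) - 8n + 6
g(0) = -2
First-order linear with linear forcing.
Homogeneous solution: g_h(n) = A·(-1)^n.
Try particular g_p(n) = pn + q. Substituting:
  pn + q = -(p(n-1) + q) - 8n + 6.
Matching the n-coefficient: p = -p - 8 ⇒ p = -4.
Matching constants: q = p - q + 6 ⇒ q = 1.
General: g(n) = A·(-1)^n - 4 n + 1.
Apply g(0) = -2: A + 1 = -2 ⇒ A = -3.
So g(n) = - 3 \left(-1\right)^{n} - 4 n + 1.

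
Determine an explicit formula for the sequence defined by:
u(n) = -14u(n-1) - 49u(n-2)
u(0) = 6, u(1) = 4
Characteristic equation: x² + 14x + 49 = 0, which is (x - (-7))².
Repeated root r = -7.
General solution: u(n) = (A + Bn)·(-7)^n.
From u(0) = 6: A = 6.
From u(1) = 4: (A + B)·(-7) = 4 ⇒ B = - \frac{46}{7}.
So u(n) = \left(6 - \frac{46 n}{7}\right) \cdot (-7)^n.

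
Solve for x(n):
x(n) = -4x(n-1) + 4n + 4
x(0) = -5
First-order linear with linear forcing.
Homogeneous solution: x_h(n) = A·(-4)^n.
Try particular x_p(n) = pn + q. Substituting:
  pn + q = -4(p(n-1) + q) + 4n + 4.
Matching the n-coefficient: p = -4p + 4 ⇒ p = \frac{4}{5}.
Matching constants: q = 4p - 4q + 4 ⇒ q = \frac{36}{25}.
General: x(n) = A·(-4)^n + \frac{4 n}{5} + \frac{36}{25}.
Apply x(0) = -5: A + \frac{36}{25} = -5 ⇒ A = - \frac{161}{25}.
So x(n) = - \frac{161 \left(-4\right)^{n}}{25} + \frac{4 n}{5} + \frac{36}{25}.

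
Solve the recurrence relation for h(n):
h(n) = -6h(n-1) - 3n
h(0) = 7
First-order linear with linear forcing.
Homogeneous solution: h_h(n) = A·(-6)^n.
Try particular h_p(n) = pn + q. Substituting:
  pn + q = -6(p(n-1) + q) - 3n.
Matching the n-coefficient: p = -6p - 3 ⇒ p = - \frac{3}{7}.
Matching constants: q = 6p - 6q ⇒ q = - \frac{18}{49}.
General: h(n) = A·(-6)^n - \frac{3 n}{7} - \frac{18}{49}.
Apply h(0) = 7: A - \frac{18}{49} = 7 ⇒ A = \frac{361}{49}.
So h(n) = \frac{361 \left(-6\right)^{n}}{49} - \frac{3 n}{7} - \frac{18}{49}.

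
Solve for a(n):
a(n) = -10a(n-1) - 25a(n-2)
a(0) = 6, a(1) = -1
Characteristic equation: x² + 10x + 25 = 0, which is (x - (-5))².
Repeated root r = -5.
General solution: a(n) = (A + Bn)·(-5)^n.
From a(0) = 6: A = 6.
From a(1) = -1: (A + B)·(-5) = -1 ⇒ B = - \frac{29}{5}.
So a(n) = \left(6 - \frac{29 n}{5}\right) \cdot (-5)^n.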